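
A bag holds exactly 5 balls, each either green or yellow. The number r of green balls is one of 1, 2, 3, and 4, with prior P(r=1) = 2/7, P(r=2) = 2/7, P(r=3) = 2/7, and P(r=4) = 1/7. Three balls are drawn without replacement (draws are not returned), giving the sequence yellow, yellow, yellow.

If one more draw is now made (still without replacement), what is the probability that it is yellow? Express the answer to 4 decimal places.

The likelihood of the observed sequence under each hypothesis: P(data | r = 1) = (4/5)(3/4)(2/3) = 2/5; P(data | r = 2) = (3/5)(2/4)(1/3) = 1/10; P(data | r = 3) = (2/5)(1/4)(0/3) = 0; P(data | r = 4) = (1/5)(0/4) = 0.
Weighting by the prior gives 2/7 · 2/5 = 4/35, 2/7 · 1/10 = 1/35, 2/7 · 0 = 0, 1/7 · 0 = 0; summing to 1/7.
Dividing through by the total gives posterior P(r = 1 | data) = 4/5, P(r = 2 | data) = 1/5, P(r = 3 | data) = 0, P(r = 4 | data) = 0.
Averaging over the posterior, P(yellow next | data) = (1/2)(4/5) + (0)(1/5) = 2/5.

0.4000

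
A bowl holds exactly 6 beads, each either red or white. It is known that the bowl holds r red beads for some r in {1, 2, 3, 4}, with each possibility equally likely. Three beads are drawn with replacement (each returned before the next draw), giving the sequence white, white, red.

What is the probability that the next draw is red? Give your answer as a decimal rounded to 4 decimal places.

0.3900

For each hypothesis, P(data | H) works out to: P(data | r = 1) = (5/6)(5/6)(1/6) = 25/216; P(data | r = 2) = (4/6)(4/6)(2/6) = 4/27; P(data | r = 3) = (3/6)(3/6)(3/6) = 1/8; P(data | r = 4) = (2/6)(2/6)(4/6) = 2/27.
The prior-weighted likelihoods are 1/4 · 25/216 = 25/864, 1/4 · 4/27 = 1/27, 1/4 · 1/8 = 1/32, 1/4 · 2/27 = 1/54; with total 25/216.
Dividing through by the total gives posterior P(r = 1 | data) = 1/4, P(r = 2 | data) = 8/25, P(r = 3 | data) = 27/100, P(r = 4 | data) = 4/25.
So P(red next | data) = Σ P(red next | H) P(H | data) = (1/6)(1/4) + (1/3)(8/25) + (1/2)(27/100) + (2/3)(4/25) = 39/100.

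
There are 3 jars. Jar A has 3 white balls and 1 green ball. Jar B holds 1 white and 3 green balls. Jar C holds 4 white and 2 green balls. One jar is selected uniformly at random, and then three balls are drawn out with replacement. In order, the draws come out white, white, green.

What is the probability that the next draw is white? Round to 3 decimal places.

For each hypothesis, P(data | H) works out to: P(data | jar A) = (3/4)(3/4)(1/4) = 0.14062; P(data | jar B) = (1/4)(1/4)(3/4) = 0.046875; P(data | jar C) = (4/6)(4/6)(2/6) = 0.14815.
The prior-weighted likelihoods are 1/3 · 0.14062 = 0.046875, 1/3 · 0.046875 = 0.015625, 1/3 · 0.14815 = 0.049383; summing to 0.11188.
The posterior is then P(jar A | data) = 0.41897, P(jar B | data) = 0.13966, P(jar C | data) = 0.44138.
Averaging over the posterior, P(white next | data) = (3/4)(0.41897) + (1/4)(0.13966) + (2/3)(0.44138) = 0.64339.

0.643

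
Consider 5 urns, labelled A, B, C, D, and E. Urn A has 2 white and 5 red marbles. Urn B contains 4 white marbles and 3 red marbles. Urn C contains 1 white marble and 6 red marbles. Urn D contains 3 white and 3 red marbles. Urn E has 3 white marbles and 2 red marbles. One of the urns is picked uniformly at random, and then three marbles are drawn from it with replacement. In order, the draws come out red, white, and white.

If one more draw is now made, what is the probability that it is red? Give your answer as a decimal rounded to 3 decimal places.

Compute the likelihood of the observed sequence for each case: P(data | urn A) = (5/7)(2/7)(2/7) = 0.058309; P(data | urn B) = (3/7)(4/7)(4/7) = 0.13994; P(data | urn C) = (6/7)(1/7)(1/7) = 0.017493; P(data | urn D) = (3/6)(3/6)(3/6) = 0.125; P(data | urn E) = (2/5)(3/5)(3/5) = 0.144.
Multiplying each by its prior: 1/5 · 0.058309 = 0.011662, 1/5 · 0.13994 = 0.027988, 1/5 · 0.017493 = 0.0034985, 1/5 · 0.125 = 0.025, 1/5 · 0.144 = 0.0288; with total 0.096949.
The posterior is then P(urn A | data) = 0.12029, P(urn B | data) = 0.28869, P(urn C | data) = 0.036087, P(urn D | data) = 0.25787, P(urn E | data) = 0.29706.
So P(red next | data) = Σ P(red next | H) P(H | data) = (5/7)(0.12029) + (3/7)(0.28869) + (6/7)(0.036087) + (1/2)(0.25787) + (2/5)(0.29706) = 0.48834.

0.488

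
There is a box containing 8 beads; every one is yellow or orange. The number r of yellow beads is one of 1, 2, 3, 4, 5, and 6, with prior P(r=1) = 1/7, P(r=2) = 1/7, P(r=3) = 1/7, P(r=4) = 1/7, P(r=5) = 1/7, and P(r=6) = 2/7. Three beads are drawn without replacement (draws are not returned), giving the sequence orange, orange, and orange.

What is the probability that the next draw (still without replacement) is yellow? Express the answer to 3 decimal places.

Under each hypothesis, the probability of the observed sequence is: P(data | r = 1) = (7/8)(6/7)(5/6) = 5/8; P(data | r = 2) = (6/8)(5/7)(4/6) = 5/14; P(data | r = 3) = (5/8)(4/7)(3/6) = 5/28; P(data | r = 4) = (4/8)(3/7)(2/6) = 1/14; P(data | r = 5) = (3/8)(2/7)(1/6) = 1/56; P(data | r = 6) = (2/8)(1/7)(0/6) = 0.
Multiplying each by its prior: 1/7 · 5/8 = 5/56, 1/7 · 5/14 = 5/98, 1/7 · 5/28 = 5/196, 1/7 · 1/14 = 1/98, 1/7 · 1/56 = 1/392, 2/7 · 0 = 0; these sum to 5/28.
Dividing through by the total gives posterior P(r = 1 | data) = 1/2, P(r = 2 | data) = 2/7, P(r = 3 | data) = 1/7, P(r = 4 | data) = 2/35, P(r = 5 | data) = 1/70, P(r = 6 | data) = 0.
So P(yellow next | data) = Σ P(yellow next | H) P(H | data) = (1/5)(1/2) + (2/5)(2/7) + (3/5)(1/7) + (4/5)(2/35) + (1)(1/70) = 9/25.

0.360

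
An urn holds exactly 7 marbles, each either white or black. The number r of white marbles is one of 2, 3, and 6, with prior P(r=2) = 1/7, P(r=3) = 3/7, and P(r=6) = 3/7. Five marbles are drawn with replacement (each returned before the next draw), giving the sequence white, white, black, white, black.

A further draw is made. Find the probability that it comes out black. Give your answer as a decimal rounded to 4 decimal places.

0.4552

Compute the likelihood of the observed sequence for each case: P(data | r = 2) = (2/7)(2/7)(5/7)(2/7)(5/7) = 0.0119; P(data | r = 3) = (3/7)(3/7)(4/7)(3/7)(4/7) = 0.025704; P(data | r = 6) = (6/7)(6/7)(1/7)(6/7)(1/7) = 0.012852.
The prior-weighted likelihoods are 1/7 · 0.0119 = 0.0017, 3/7 · 0.025704 = 0.011016, 3/7 · 0.012852 = 0.0055079; with total 0.018224.
The posterior is then P(r = 2 | data) = 0.093284, P(r = 3 | data) = 0.60448, P(r = 6 | data) = 0.30224.
The predictive probability is P(black next | data) = (5/7)(0.093284) + (4/7)(0.60448) + (1/7)(0.30224) = 0.45522.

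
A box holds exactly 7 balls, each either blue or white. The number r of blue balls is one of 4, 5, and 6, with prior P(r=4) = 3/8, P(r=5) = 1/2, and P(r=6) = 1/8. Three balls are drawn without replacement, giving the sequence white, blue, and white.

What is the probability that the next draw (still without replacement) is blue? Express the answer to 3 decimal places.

0.839

For each hypothesis, P(data | H) works out to: P(data | r = 4) = (3/7)(4/6)(2/5) = 4/35; P(data | r = 5) = (2/7)(5/6)(1/5) = 1/21; P(data | r = 6) = (1/7)(6/6)(0/5) = 0.
Multiplying each by its prior: 3/8 · 4/35 = 3/70, 1/2 · 1/21 = 1/42, 1/8 · 0 = 0; these sum to 1/15.
Normalising, the posterior is P(r = 4 | data) = 9/14, P(r = 5 | data) = 5/14, P(r = 6 | data) = 0.
So P(blue next | data) = Σ P(blue next | H) P(H | data) = (3/4)(9/14) + (1)(5/14) = 47/56.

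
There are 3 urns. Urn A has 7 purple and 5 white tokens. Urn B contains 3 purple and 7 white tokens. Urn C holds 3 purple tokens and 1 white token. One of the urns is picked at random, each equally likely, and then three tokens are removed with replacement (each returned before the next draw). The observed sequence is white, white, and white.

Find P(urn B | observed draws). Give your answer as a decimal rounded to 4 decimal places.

Compute the likelihood of the observed sequence for each case: P(data | urn A) = (5/12)(5/12)(5/12) = 0.072338; P(data | urn B) = (7/10)(7/10)(7/10) = 0.343; P(data | urn C) = (1/4)(1/4)(1/4) = 0.015625.
Weighting by the prior gives 1/3 · 0.072338 = 0.024113, 1/3 · 0.343 = 0.11433, 1/3 · 0.015625 = 0.0052083; with total 0.14365.
So P(urn B | data) = (0.11433) / (0.14365) = 0.79589.

0.7959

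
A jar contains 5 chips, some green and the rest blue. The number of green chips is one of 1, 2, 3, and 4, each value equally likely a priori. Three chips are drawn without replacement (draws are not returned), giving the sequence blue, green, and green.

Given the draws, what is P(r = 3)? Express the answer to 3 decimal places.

0.400

Compute the likelihood of the observed sequence for each case: P(data | r = 1) = (4/5)(1/4)(0/3) = 0; P(data | r = 2) = (3/5)(2/4)(1/3) = 1/10; P(data | r = 3) = (2/5)(3/4)(2/3) = 1/5; P(data | r = 4) = (1/5)(4/4)(3/3) = 1/5.
Weighting by the prior gives 1/4 · 0 = 0, 1/4 · 1/10 = 1/40, 1/4 · 1/5 = 1/20, 1/4 · 1/5 = 1/20; these sum to 1/8.
So P(r = 3 | data) = (1/20) / (1/8) = 2/5.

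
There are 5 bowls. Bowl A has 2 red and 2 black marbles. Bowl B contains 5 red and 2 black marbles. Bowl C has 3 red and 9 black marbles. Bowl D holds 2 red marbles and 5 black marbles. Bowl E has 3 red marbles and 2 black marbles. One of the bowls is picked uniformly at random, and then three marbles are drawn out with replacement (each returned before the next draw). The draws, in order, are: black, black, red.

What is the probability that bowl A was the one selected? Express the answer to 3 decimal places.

0.221

For each hypothesis, P(data | H) works out to: P(data | bowl A) = (2/4)(2/4)(2/4) = 0.125; P(data | bowl B) = (2/7)(2/7)(5/7) = 0.058309; P(data | bowl C) = (9/12)(9/12)(3/12) = 0.14062; P(data | bowl D) = (5/7)(5/7)(2/7) = 0.14577; P(data | bowl E) = (2/5)(2/5)(3/5) = 0.096.
The prior-weighted likelihoods are 1/5 · 0.125 = 0.025, 1/5 · 0.058309 = 0.011662, 1/5 · 0.14062 = 0.028125, 1/5 · 0.14577 = 0.029155, 1/5 · 0.096 = 0.0192; summing to 0.11314.
Therefore the posterior P(bowl A | data) = (0.025) / (0.11314) = 0.22096.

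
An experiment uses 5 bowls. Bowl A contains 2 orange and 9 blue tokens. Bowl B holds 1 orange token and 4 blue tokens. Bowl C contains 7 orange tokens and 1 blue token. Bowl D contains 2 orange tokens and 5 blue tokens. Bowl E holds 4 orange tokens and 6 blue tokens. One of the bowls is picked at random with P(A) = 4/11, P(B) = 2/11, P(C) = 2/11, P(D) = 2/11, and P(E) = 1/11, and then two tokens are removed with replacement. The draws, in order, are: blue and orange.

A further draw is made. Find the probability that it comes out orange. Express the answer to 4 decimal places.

Compute the likelihood of the observed sequence for each case: P(data | bowl A) = (9/11)(2/11) = 0.14876; P(data | bowl B) = (4/5)(1/5) = 0.16; P(data | bowl C) = (1/8)(7/8) = 0.10938; P(data | bowl D) = (5/7)(2/7) = 0.20408; P(data | bowl E) = (6/10)(4/10) = 0.24.
Weighting by the prior gives 4/11 · 0.14876 = 0.054095, 2/11 · 0.16 = 0.029091, 2/11 · 0.10938 = 0.019886, 2/11 · 0.20408 = 0.037106, 1/11 · 0.24 = 0.021818; these sum to 0.162.
Normalising, the posterior is P(bowl A | data) = 0.33393, P(bowl B | data) = 0.17958, P(bowl C | data) = 0.12276, P(bowl D | data) = 0.22905, P(bowl E | data) = 0.13468.
So P(orange next | data) = Σ P(orange next | H) P(H | data) = (2/11)(0.33393) + (1/5)(0.17958) + (7/8)(0.12276) + (2/7)(0.22905) + (2/5)(0.13468) = 0.32336.

0.3234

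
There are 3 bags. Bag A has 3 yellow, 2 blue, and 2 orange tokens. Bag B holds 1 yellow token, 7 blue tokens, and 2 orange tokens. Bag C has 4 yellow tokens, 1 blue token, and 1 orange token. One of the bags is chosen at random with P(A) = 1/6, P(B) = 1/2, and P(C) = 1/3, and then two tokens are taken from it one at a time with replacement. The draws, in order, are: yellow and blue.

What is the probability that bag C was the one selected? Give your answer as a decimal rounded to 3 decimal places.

0.401

Under each hypothesis, the probability of the observed sequence is: P(data | bag A) = (3/7)(2/7) = 0.12245; P(data | bag B) = (1/10)(7/10) = 0.07; P(data | bag C) = (4/6)(1/6) = 0.11111.
The prior-weighted likelihoods are 1/6 · 0.12245 = 0.020408, 1/2 · 0.07 = 0.035, 1/3 · 0.11111 = 0.037037; these sum to 0.092445.
Therefore the posterior P(bag C | data) = (0.037037) / (0.092445) = 0.40064.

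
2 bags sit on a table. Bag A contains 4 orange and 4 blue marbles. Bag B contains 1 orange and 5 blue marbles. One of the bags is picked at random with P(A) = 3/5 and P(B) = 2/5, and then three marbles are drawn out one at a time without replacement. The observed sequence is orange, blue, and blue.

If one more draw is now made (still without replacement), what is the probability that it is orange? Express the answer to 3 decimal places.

Under each hypothesis, the probability of the observed sequence is: P(data | bag A) = (4/8)(4/7)(3/6) = 1/7; P(data | bag B) = (1/6)(5/5)(4/4) = 1/6.
Multiplying each by its prior: 3/5 · 1/7 = 3/35, 2/5 · 1/6 = 1/15; summing to 16/105.
Dividing through by the total gives posterior P(bag A | data) = 9/16, P(bag B | data) = 7/16.
The predictive probability is P(orange next | data) = (3/5)(9/16) + (0)(7/16) = 27/80.

0.338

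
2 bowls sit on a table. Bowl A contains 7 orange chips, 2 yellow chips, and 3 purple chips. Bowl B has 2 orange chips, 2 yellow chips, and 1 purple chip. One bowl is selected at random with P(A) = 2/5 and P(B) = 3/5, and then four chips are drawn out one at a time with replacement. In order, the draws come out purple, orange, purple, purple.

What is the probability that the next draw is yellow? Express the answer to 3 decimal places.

Compute the likelihood of the observed sequence for each case: P(data | bowl A) = (3/12)(7/12)(3/12)(3/12) = 0.0091146; P(data | bowl B) = (1/5)(2/5)(1/5)(1/5) = 0.0032.
The prior-weighted likelihoods are 2/5 · 0.0091146 = 0.0036458, 3/5 · 0.0032 = 0.00192; summing to 0.0055658.
The posterior is then P(bowl A | data) = 0.65504, P(bowl B | data) = 0.34496.
So P(yellow next | data) = Σ P(yellow next | H) P(H | data) = (1/6)(0.65504) + (2/5)(0.34496) = 0.24716.

0.247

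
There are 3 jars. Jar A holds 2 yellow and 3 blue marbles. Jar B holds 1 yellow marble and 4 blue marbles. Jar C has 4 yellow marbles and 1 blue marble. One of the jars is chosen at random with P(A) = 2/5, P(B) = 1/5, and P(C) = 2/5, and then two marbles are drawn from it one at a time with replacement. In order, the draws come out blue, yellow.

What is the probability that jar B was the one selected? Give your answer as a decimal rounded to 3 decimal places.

0.167

Under each hypothesis, the probability of the observed sequence is: P(data | jar A) = (3/5)(2/5) = 6/25; P(data | jar B) = (4/5)(1/5) = 4/25; P(data | jar C) = (1/5)(4/5) = 4/25.
The prior-weighted likelihoods are 2/5 · 6/25 = 12/125, 1/5 · 4/25 = 4/125, 2/5 · 4/25 = 8/125; summing to 24/125.
Hence P(jar B | data) = (4/125) / (24/125) = 1/6.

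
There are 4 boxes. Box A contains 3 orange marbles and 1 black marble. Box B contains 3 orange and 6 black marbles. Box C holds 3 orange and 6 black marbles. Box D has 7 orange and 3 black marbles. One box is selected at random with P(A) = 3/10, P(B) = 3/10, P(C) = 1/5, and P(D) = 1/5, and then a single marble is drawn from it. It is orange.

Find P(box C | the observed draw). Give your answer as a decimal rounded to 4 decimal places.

0.1254

Under each hypothesis, the probability of this draw is: P(data | box A) = (3/4) = 3/4; P(data | box B) = (3/9) = 1/3; P(data | box C) = (3/9) = 1/3; P(data | box D) = (7/10) = 7/10.
Weighting by the prior gives 3/10 · 3/4 = 9/40, 3/10 · 1/3 = 1/10, 1/5 · 1/3 = 1/15, 1/5 · 7/10 = 7/50; with total 319/600.
By Bayes' rule, P(box C | data) = (1/15) / (319/600) = 40/319.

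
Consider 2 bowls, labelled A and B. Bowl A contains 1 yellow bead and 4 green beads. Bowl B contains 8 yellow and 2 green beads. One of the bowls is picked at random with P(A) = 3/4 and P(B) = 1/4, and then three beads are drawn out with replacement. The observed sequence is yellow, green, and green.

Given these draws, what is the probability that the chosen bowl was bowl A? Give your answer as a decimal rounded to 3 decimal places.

The likelihood of the observed sequence under each hypothesis: P(data | bowl A) = (1/5)(4/5)(4/5) = 16/125; P(data | bowl B) = (8/10)(2/10)(2/10) = 4/125.
Weighting by the prior gives 3/4 · 16/125 = 12/125, 1/4 · 4/125 = 1/125; with total 13/125.
Therefore the posterior P(bowl A | data) = (12/125) / (13/125) = 12/13.

0.923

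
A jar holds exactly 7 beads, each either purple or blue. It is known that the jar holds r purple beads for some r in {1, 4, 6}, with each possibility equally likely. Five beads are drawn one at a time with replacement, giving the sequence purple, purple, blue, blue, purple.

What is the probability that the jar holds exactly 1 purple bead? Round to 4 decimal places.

The likelihood of the observed sequence under each hypothesis: P(data | r = 1) = (1/7)(1/7)(6/7)(6/7)(1/7) = 0.002142; P(data | r = 4) = (4/7)(4/7)(3/7)(3/7)(4/7) = 0.034271; P(data | r = 6) = (6/7)(6/7)(1/7)(1/7)(6/7) = 0.012852.
Multiplying each by its prior: 1/3 · 0.002142 = 0.00071399, 1/3 · 0.034271 = 0.011424, 1/3 · 0.012852 = 0.0042839; these sum to 0.016422.
So P(r = 1 | data) = (0.00071399) / (0.016422) = 0.043478.

0.0435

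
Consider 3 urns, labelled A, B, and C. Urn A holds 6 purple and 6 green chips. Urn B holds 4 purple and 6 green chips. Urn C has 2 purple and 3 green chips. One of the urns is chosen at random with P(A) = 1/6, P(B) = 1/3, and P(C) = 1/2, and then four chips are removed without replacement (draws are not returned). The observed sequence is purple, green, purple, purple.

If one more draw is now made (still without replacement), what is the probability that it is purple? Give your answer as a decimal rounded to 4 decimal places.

For each hypothesis, P(data | H) works out to: P(data | urn A) = (6/12)(6/11)(5/10)(4/9) = 0.060606; P(data | urn B) = (4/10)(6/9)(3/8)(2/7) = 0.028571; P(data | urn C) = (2/5)(3/4)(1/3)(0/2) = 0.
Weighting by the prior gives 1/6 · 0.060606 = 0.010101, 1/3 · 0.028571 = 0.0095238, 1/2 · 0 = 0; with total 0.019625.
Dividing through by the total gives posterior P(urn A | data) = 0.51471, P(urn B | data) = 0.48529, P(urn C | data) = 0.
The predictive probability is P(purple next | data) = (3/8)(0.51471) + (1/6)(0.48529) = 0.2739.

0.2739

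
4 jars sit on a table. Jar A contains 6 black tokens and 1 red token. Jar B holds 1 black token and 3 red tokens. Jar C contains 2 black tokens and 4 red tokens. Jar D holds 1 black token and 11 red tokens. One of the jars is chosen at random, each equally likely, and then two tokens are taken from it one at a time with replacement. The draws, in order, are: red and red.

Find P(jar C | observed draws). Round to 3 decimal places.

0.238

Under each hypothesis, the probability of the observed sequence is: P(data | jar A) = (1/7)(1/7) = 0.020408; P(data | jar B) = (3/4)(3/4) = 0.5625; P(data | jar C) = (4/6)(4/6) = 0.44444; P(data | jar D) = (11/12)(11/12) = 0.84028.
The prior-weighted likelihoods are 1/4 · 0.020408 = 0.005102, 1/4 · 0.5625 = 0.14062, 1/4 · 0.44444 = 0.11111, 1/4 · 0.84028 = 0.21007; with total 0.46691.
Therefore the posterior P(jar C | data) = (0.11111) / (0.46691) = 0.23797.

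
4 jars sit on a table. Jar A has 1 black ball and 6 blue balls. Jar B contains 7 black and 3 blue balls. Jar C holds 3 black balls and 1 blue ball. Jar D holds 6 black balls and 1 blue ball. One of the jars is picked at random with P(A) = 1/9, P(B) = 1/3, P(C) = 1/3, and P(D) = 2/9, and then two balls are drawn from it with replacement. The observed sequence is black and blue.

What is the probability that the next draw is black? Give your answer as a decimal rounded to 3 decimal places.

0.699

Compute the likelihood of the observed sequence for each case: P(data | jar A) = (1/7)(6/7) = 0.12245; P(data | jar B) = (7/10)(3/10) = 0.21; P(data | jar C) = (3/4)(1/4) = 0.1875; P(data | jar D) = (6/7)(1/7) = 0.12245.
Multiplying each by its prior: 1/9 · 0.12245 = 0.013605, 1/3 · 0.21 = 0.07, 1/3 · 0.1875 = 0.0625, 2/9 · 0.12245 = 0.027211; summing to 0.17332.
The posterior is then P(jar A | data) = 0.078501, P(jar B | data) = 0.40389, P(jar C | data) = 0.36061, P(jar D | data) = 0.157.
The predictive probability is P(black next | data) = (1/7)(0.078501) + (7/10)(0.40389) + (3/4)(0.36061) + (6/7)(0.157) = 0.69897.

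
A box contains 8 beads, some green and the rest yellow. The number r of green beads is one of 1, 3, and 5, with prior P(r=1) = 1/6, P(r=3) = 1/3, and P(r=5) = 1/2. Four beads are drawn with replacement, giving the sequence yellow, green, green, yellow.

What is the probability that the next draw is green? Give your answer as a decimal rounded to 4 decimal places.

0.5083

The likelihood of the observed sequence under each hypothesis: P(data | r = 1) = (7/8)(1/8)(1/8)(7/8) = 0.011963; P(data | r = 3) = (5/8)(3/8)(3/8)(5/8) = 0.054932; P(data | r = 5) = (3/8)(5/8)(5/8)(3/8) = 0.054932.
The prior-weighted likelihoods are 1/6 · 0.011963 = 0.0019938, 1/3 · 0.054932 = 0.018311, 1/2 · 0.054932 = 0.027466; summing to 0.04777.
Dividing through by the total gives posterior P(r = 1 | data) = 0.041738, P(r = 3 | data) = 0.3833, P(r = 5 | data) = 0.57496.
The predictive probability is P(green next | data) = (1/8)(0.041738) + (3/8)(0.3833) + (5/8)(0.57496) = 0.5083.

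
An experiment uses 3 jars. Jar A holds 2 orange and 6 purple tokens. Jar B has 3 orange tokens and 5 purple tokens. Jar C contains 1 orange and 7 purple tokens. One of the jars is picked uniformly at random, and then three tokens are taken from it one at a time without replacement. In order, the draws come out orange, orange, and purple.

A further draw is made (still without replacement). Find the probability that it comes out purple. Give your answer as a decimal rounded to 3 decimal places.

0.857

For each hypothesis, P(data | H) works out to: P(data | jar A) = (2/8)(1/7)(6/6) = 1/28; P(data | jar B) = (3/8)(2/7)(5/6) = 5/56; P(data | jar C) = (1/8)(0/7) = 0.
The prior-weighted likelihoods are 1/3 · 1/28 = 1/84, 1/3 · 5/56 = 5/168, 1/3 · 0 = 0; these sum to 1/24.
Normalising, the posterior is P(jar A | data) = 2/7, P(jar B | data) = 5/7, P(jar C | data) = 0.
Averaging over the posterior, P(purple next | data) = (1)(2/7) + (4/5)(5/7) = 6/7.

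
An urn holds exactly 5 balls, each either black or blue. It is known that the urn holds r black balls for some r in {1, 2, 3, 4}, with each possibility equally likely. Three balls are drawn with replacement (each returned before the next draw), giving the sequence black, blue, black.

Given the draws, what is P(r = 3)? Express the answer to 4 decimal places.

The likelihood of the observed sequence under each hypothesis: P(data | r = 1) = (1/5)(4/5)(1/5) = 4/125; P(data | r = 2) = (2/5)(3/5)(2/5) = 12/125; P(data | r = 3) = (3/5)(2/5)(3/5) = 18/125; P(data | r = 4) = (4/5)(1/5)(4/5) = 16/125.
The prior-weighted likelihoods are 1/4 · 4/125 = 1/125, 1/4 · 12/125 = 3/125, 1/4 · 18/125 = 9/250, 1/4 · 16/125 = 4/125; these sum to 1/10.
Hence P(r = 3 | data) = (9/250) / (1/10) = 9/25.

0.3600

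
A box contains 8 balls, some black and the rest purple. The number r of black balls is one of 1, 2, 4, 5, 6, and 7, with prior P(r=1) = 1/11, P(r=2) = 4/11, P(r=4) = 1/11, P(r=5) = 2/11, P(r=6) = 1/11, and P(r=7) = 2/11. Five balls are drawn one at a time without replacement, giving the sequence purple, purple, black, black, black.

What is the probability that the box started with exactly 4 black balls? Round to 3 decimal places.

Compute the likelihood of the observed sequence for each case: P(data | r = 1) = (7/8)(6/7)(1/6)(0/5) = 0; P(data | r = 2) = (6/8)(5/7)(2/6)(1/5)(0/4) = 0; P(data | r = 4) = (4/8)(3/7)(4/6)(3/5)(2/4) = 3/70; P(data | r = 5) = (3/8)(2/7)(5/6)(4/5)(3/4) = 3/56; P(data | r = 6) = (2/8)(1/7)(6/6)(5/5)(4/4) = 1/28; P(data | r = 7) = (1/8)(0/7) = 0.
Weighting by the prior gives 1/11 · 0 = 0, 4/11 · 0 = 0, 1/11 · 3/70 = 3/770, 2/11 · 3/56 = 3/308, 1/11 · 1/28 = 1/308, 2/11 · 0 = 0; summing to 13/770.
So P(r = 4 | data) = (3/770) / (13/770) = 3/13.

0.231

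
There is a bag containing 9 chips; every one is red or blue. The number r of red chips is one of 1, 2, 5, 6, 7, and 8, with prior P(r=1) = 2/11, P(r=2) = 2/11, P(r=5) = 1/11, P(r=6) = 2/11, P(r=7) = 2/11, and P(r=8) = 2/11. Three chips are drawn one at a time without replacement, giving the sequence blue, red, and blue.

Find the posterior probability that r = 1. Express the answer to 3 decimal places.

Compute the likelihood of the observed sequence for each case: P(data | r = 1) = (8/9)(1/8)(7/7) = 1/9; P(data | r = 2) = (7/9)(2/8)(6/7) = 1/6; P(data | r = 5) = (4/9)(5/8)(3/7) = 5/42; P(data | r = 6) = (3/9)(6/8)(2/7) = 1/14; P(data | r = 7) = (2/9)(7/8)(1/7) = 1/36; P(data | r = 8) = (1/9)(8/8)(0/7) = 0.
Weighting by the prior gives 2/11 · 1/9 = 2/99, 2/11 · 1/6 = 1/33, 1/11 · 5/42 = 5/462, 2/11 · 1/14 = 1/77, 2/11 · 1/36 = 1/198, 2/11 · 0 = 0; with total 5/63.
Hence P(r = 1 | data) = (2/99) / (5/63) = 14/55.

0.255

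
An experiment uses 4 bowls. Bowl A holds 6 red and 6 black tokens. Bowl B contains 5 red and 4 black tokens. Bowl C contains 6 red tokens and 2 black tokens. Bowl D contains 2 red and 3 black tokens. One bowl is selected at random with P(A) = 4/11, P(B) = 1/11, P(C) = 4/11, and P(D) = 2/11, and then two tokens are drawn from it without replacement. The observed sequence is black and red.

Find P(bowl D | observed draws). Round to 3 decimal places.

The likelihood of the observed sequence under each hypothesis: P(data | bowl A) = (6/12)(6/11) = 0.27273; P(data | bowl B) = (4/9)(5/8) = 0.27778; P(data | bowl C) = (2/8)(6/7) = 0.21429; P(data | bowl D) = (3/5)(2/4) = 0.3.
Weighting by the prior gives 4/11 · 0.27273 = 0.099174, 1/11 · 0.27778 = 0.025253, 4/11 · 0.21429 = 0.077922, 2/11 · 0.3 = 0.054545; these sum to 0.25689.
By Bayes' rule, P(bowl D | data) = (0.054545) / (0.25689) = 0.21233.

0.212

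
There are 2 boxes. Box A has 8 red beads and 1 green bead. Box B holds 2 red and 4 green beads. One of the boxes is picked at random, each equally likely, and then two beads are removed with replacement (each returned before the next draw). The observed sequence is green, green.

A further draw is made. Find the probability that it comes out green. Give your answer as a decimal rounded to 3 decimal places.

Compute the likelihood of the observed sequence for each case: P(data | box A) = (1/9)(1/9) = 1/81; P(data | box B) = (4/6)(4/6) = 4/9.
Multiplying each by its prior: 1/2 · 1/81 = 1/162, 1/2 · 4/9 = 2/9; with total 37/162.
Dividing through by the total gives posterior P(box A | data) = 1/37, P(box B | data) = 36/37.
The predictive probability is P(green next | data) = (1/9)(1/37) + (2/3)(36/37) = 217/333.

0.652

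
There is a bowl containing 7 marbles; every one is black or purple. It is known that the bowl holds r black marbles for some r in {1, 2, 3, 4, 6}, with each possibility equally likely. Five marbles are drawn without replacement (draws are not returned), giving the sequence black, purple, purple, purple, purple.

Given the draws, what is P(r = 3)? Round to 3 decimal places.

0.107

The likelihood of the observed sequence under each hypothesis: P(data | r = 1) = (1/7)(6/6)(5/5)(4/4)(3/3) = 1/7; P(data | r = 2) = (2/7)(5/6)(4/5)(3/4)(2/3) = 2/21; P(data | r = 3) = (3/7)(4/6)(3/5)(2/4)(1/3) = 1/35; P(data | r = 4) = (4/7)(3/6)(2/5)(1/4)(0/3) = 0; P(data | r = 6) = (6/7)(1/6)(0/5) = 0.
Weighting by the prior gives 1/5 · 1/7 = 1/35, 1/5 · 2/21 = 2/105, 1/5 · 1/35 = 1/175, 1/5 · 0 = 0, 1/5 · 0 = 0; summing to 4/75.
Hence P(r = 3 | data) = (1/175) / (4/75) = 3/28.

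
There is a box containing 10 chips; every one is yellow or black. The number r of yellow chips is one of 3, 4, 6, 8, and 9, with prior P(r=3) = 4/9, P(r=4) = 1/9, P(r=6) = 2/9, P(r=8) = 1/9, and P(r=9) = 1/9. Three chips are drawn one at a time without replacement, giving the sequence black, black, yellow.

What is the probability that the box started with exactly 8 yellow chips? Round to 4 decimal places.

Under each hypothesis, the probability of the observed sequence is: P(data | r = 3) = (7/10)(6/9)(3/8) = 7/40; P(data | r = 4) = (6/10)(5/9)(4/8) = 1/6; P(data | r = 6) = (4/10)(3/9)(6/8) = 1/10; P(data | r = 8) = (2/10)(1/9)(8/8) = 1/45; P(data | r = 9) = (1/10)(0/9) = 0.
The prior-weighted likelihoods are 4/9 · 7/40 = 7/90, 1/9 · 1/6 = 1/54, 2/9 · 1/10 = 1/45, 1/9 · 1/45 = 1/405, 1/9 · 0 = 0; summing to 49/405.
So P(r = 8 | data) = (1/405) / (49/405) = 1/49.

0.0204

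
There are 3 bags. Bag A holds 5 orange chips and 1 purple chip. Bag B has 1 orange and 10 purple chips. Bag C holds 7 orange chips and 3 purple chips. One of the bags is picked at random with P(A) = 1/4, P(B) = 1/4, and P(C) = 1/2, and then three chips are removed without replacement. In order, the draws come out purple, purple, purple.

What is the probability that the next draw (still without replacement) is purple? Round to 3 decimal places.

0.855

The likelihood of the observed sequence under each hypothesis: P(data | bag A) = (1/6)(0/5) = 0; P(data | bag B) = (10/11)(9/10)(8/9) = 0.72727; P(data | bag C) = (3/10)(2/9)(1/8) = 0.0083333.
Multiplying each by its prior: 1/4 · 0 = 0, 1/4 · 0.72727 = 0.18182, 1/2 · 0.0083333 = 0.0041667; with total 0.18598.
Dividing through by the total gives posterior P(bag A | data) = 0, P(bag B | data) = 0.9776, P(bag C | data) = 0.022403.
The predictive probability is P(purple next | data) = (7/8)(0.9776) + (0)(0.022403) = 0.8554.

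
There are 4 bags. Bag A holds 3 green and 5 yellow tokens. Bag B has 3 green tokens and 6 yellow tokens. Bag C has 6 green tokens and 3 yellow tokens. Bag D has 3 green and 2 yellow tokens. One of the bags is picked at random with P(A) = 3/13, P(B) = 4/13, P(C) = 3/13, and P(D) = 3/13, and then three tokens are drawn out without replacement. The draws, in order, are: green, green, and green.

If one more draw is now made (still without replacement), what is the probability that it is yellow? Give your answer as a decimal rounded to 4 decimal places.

For each hypothesis, P(data | H) works out to: P(data | bag A) = (3/8)(2/7)(1/6) = 0.017857; P(data | bag B) = (3/9)(2/8)(1/7) = 0.011905; P(data | bag C) = (6/9)(5/8)(4/7) = 0.2381; P(data | bag D) = (3/5)(2/4)(1/3) = 0.1.
Multiplying each by its prior: 3/13 · 0.017857 = 0.0041209, 4/13 · 0.011905 = 0.003663, 3/13 · 0.2381 = 0.054945, 3/13 · 0.1 = 0.023077; with total 0.085806.
Normalising, the posterior is P(bag A | data) = 0.048026, P(bag B | data) = 0.042689, P(bag C | data) = 0.64034, P(bag D | data) = 0.26894.
So P(yellow next | data) = Σ P(yellow next | H) P(H | data) = (1)(0.048026) + (1)(0.042689) + (1/2)(0.64034) + (1)(0.26894) = 0.67983.

0.6798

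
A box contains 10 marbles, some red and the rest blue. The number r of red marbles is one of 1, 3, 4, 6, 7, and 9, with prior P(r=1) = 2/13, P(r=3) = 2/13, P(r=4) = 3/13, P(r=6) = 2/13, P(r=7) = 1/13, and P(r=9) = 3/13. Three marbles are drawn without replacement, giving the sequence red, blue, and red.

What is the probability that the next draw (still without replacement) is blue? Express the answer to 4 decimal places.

0.4140

The likelihood of the observed sequence under each hypothesis: P(data | r = 1) = (1/10)(9/9)(0/8) = 0; P(data | r = 3) = (3/10)(7/9)(2/8) = 7/120; P(data | r = 4) = (4/10)(6/9)(3/8) = 1/10; P(data | r = 6) = (6/10)(4/9)(5/8) = 1/6; P(data | r = 7) = (7/10)(3/9)(6/8) = 7/40; P(data | r = 9) = (9/10)(1/9)(8/8) = 1/10.
Multiplying each by its prior: 2/13 · 0 = 0, 2/13 · 7/120 = 7/780, 3/13 · 1/10 = 3/130, 2/13 · 1/6 = 1/39, 1/13 · 7/40 = 7/520, 3/13 · 1/10 = 3/130; summing to 49/520.
The posterior is then P(r = 1 | data) = 0, P(r = 3 | data) = 2/21, P(r = 4 | data) = 12/49, P(r = 6 | data) = 40/147, P(r = 7 | data) = 1/7, P(r = 9 | data) = 12/49.
Averaging over the posterior, P(blue next | data) = (6/7)(2/21) + (5/7)(12/49) + (3/7)(40/147) + (2/7)(1/7) + (0)(12/49) = 142/343.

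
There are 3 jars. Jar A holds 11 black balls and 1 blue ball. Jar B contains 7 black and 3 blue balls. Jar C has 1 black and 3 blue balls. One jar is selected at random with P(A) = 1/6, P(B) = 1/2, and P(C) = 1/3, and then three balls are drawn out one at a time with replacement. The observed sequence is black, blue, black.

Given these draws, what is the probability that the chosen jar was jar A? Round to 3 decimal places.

Compute the likelihood of the observed sequence for each case: P(data | jar A) = (11/12)(1/12)(11/12) = 0.070023; P(data | jar B) = (7/10)(3/10)(7/10) = 0.147; P(data | jar C) = (1/4)(3/4)(1/4) = 0.046875.
Weighting by the prior gives 1/6 · 0.070023 = 0.011671, 1/2 · 0.147 = 0.0735, 1/3 · 0.046875 = 0.015625; these sum to 0.1008.
Therefore the posterior P(jar A | data) = (0.011671) / (0.1008) = 0.11578.

0.116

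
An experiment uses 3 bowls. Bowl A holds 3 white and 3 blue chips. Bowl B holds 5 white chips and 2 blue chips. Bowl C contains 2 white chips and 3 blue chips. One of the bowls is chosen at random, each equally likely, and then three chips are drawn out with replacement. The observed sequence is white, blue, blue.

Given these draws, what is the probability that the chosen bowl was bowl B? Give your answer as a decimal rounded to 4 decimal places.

Under each hypothesis, the probability of the observed sequence is: P(data | bowl A) = (3/6)(3/6)(3/6) = 0.125; P(data | bowl B) = (5/7)(2/7)(2/7) = 0.058309; P(data | bowl C) = (2/5)(3/5)(3/5) = 0.144.
Multiplying each by its prior: 1/3 · 0.125 = 0.041667, 1/3 · 0.058309 = 0.019436, 1/3 · 0.144 = 0.048; these sum to 0.1091.
By Bayes' rule, P(bowl B | data) = (0.019436) / (0.1091) = 0.17815.

0.1781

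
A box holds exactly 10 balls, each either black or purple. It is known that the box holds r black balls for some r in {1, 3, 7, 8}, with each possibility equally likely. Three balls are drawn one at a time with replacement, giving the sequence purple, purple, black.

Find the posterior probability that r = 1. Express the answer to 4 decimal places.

0.2508

Under each hypothesis, the probability of the observed sequence is: P(data | r = 1) = (9/10)(9/10)(1/10) = 0.081; P(data | r = 3) = (7/10)(7/10)(3/10) = 0.147; P(data | r = 7) = (3/10)(3/10)(7/10) = 0.063; P(data | r = 8) = (2/10)(2/10)(8/10) = 0.032.
The prior-weighted likelihoods are 1/4 · 0.081 = 0.02025, 1/4 · 0.147 = 0.03675, 1/4 · 0.063 = 0.01575, 1/4 · 0.032 = 0.008; with total 0.08075.
Therefore the posterior P(r = 1 | data) = (0.02025) / (0.08075) = 0.25077.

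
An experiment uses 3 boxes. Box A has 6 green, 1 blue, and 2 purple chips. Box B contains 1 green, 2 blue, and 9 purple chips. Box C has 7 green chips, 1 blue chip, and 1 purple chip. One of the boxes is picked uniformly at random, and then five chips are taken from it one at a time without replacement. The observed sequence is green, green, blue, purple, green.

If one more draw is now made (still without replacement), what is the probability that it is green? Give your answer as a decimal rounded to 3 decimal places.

0.867

Compute the likelihood of the observed sequence for each case: P(data | box A) = (6/9)(5/8)(1/7)(2/6)(4/5) = 1/63; P(data | box B) = (1/12)(0/11) = 0; P(data | box C) = (7/9)(6/8)(1/7)(1/6)(5/5) = 1/72.
The prior-weighted likelihoods are 1/3 · 1/63 = 1/189, 1/3 · 0 = 0, 1/3 · 1/72 = 1/216; these sum to 5/504.
Dividing through by the total gives posterior P(box A | data) = 8/15, P(box B | data) = 0, P(box C | data) = 7/15.
Averaging over the posterior, P(green next | data) = (3/4)(8/15) + (1)(7/15) = 13/15.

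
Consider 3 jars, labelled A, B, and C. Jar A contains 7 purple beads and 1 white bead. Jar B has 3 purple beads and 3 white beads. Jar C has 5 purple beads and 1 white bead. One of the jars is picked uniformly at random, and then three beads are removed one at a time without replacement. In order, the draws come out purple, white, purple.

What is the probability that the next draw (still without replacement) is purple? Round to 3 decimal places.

For each hypothesis, P(data | H) works out to: P(data | jar A) = (7/8)(1/7)(6/6) = 1/8; P(data | jar B) = (3/6)(3/5)(2/4) = 3/20; P(data | jar C) = (5/6)(1/5)(4/4) = 1/6.
Multiplying each by its prior: 1/3 · 1/8 = 1/24, 1/3 · 3/20 = 1/20, 1/3 · 1/6 = 1/18; with total 53/360.
The posterior is then P(jar A | data) = 15/53, P(jar B | data) = 18/53, P(jar C | data) = 20/53.
So P(purple next | data) = Σ P(purple next | H) P(H | data) = (1)(15/53) + (1/3)(18/53) + (1)(20/53) = 41/53.

0.774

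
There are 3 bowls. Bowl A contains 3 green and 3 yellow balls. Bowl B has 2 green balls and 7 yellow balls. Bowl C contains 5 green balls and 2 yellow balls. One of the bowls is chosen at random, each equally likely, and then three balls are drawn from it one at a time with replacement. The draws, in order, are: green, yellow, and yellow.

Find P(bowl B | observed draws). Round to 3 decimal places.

The likelihood of the observed sequence under each hypothesis: P(data | bowl A) = (3/6)(3/6)(3/6) = 0.125; P(data | bowl B) = (2/9)(7/9)(7/9) = 0.13443; P(data | bowl C) = (5/7)(2/7)(2/7) = 0.058309.
Multiplying each by its prior: 1/3 · 0.125 = 0.041667, 1/3 · 0.13443 = 0.04481, 1/3 · 0.058309 = 0.019436; summing to 0.10591.
So P(bowl B | data) = (0.04481) / (0.10591) = 0.42308.

0.423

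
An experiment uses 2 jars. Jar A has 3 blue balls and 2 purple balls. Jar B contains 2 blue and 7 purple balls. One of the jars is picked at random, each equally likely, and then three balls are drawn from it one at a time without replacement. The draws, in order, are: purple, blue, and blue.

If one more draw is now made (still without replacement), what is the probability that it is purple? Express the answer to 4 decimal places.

0.5610

Under each hypothesis, the probability of the observed sequence is: P(data | jar A) = (2/5)(3/4)(2/3) = 1/5; P(data | jar B) = (7/9)(2/8)(1/7) = 1/36.
Multiplying each by its prior: 1/2 · 1/5 = 1/10, 1/2 · 1/36 = 1/72; with total 41/360.
Dividing through by the total gives posterior P(jar A | data) = 36/41, P(jar B | data) = 5/41.
The predictive probability is P(purple next | data) = (1/2)(36/41) + (1)(5/41) = 23/41.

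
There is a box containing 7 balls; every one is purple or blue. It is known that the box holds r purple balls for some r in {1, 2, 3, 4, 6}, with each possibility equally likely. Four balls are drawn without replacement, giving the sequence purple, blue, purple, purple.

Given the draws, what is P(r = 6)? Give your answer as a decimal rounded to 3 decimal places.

Compute the likelihood of the observed sequence for each case: P(data | r = 1) = (1/7)(6/6)(0/5) = 0; P(data | r = 2) = (2/7)(5/6)(1/5)(0/4) = 0; P(data | r = 3) = (3/7)(4/6)(2/5)(1/4) = 1/35; P(data | r = 4) = (4/7)(3/6)(3/5)(2/4) = 3/35; P(data | r = 6) = (6/7)(1/6)(5/5)(4/4) = 1/7.
Multiplying each by its prior: 1/5 · 0 = 0, 1/5 · 0 = 0, 1/5 · 1/35 = 1/175, 1/5 · 3/35 = 3/175, 1/5 · 1/7 = 1/35; summing to 9/175.
By Bayes' rule, P(r = 6 | data) = (1/35) / (9/175) = 5/9.

0.556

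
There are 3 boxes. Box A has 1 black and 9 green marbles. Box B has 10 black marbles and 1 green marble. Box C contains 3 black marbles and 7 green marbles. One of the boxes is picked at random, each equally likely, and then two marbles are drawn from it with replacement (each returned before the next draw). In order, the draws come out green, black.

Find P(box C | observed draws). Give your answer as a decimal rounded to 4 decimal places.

Compute the likelihood of the observed sequence for each case: P(data | box A) = (9/10)(1/10) = 0.09; P(data | box B) = (1/11)(10/11) = 0.082645; P(data | box C) = (7/10)(3/10) = 0.21.
Weighting by the prior gives 1/3 · 0.09 = 0.03, 1/3 · 0.082645 = 0.027548, 1/3 · 0.21 = 0.07; these sum to 0.12755.
So P(box C | data) = (0.07) / (0.12755) = 0.54881.

0.5488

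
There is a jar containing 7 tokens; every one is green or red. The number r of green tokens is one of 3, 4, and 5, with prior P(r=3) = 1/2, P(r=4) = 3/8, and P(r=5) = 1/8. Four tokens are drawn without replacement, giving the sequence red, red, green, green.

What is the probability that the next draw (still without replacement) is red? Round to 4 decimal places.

0.4853

Compute the likelihood of the observed sequence for each case: P(data | r = 3) = (4/7)(3/6)(3/5)(2/4) = 3/35; P(data | r = 4) = (3/7)(2/6)(4/5)(3/4) = 3/35; P(data | r = 5) = (2/7)(1/6)(5/5)(4/4) = 1/21.
The prior-weighted likelihoods are 1/2 · 3/35 = 3/70, 3/8 · 3/35 = 9/280, 1/8 · 1/21 = 1/168; summing to 17/210.
Dividing through by the total gives posterior P(r = 3 | data) = 9/17, P(r = 4 | data) = 27/68, P(r = 5 | data) = 5/68.
Averaging over the posterior, P(red next | data) = (2/3)(9/17) + (1/3)(27/68) + (0)(5/68) = 33/68.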